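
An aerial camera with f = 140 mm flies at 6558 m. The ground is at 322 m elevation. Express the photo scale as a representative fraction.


scale = f / (H - h) = 140 mm / 6236 m = 140 / 6236000 = 1:44543

1:44543


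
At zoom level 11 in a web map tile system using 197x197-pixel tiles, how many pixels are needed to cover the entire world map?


tiles per axis = 2^11 = 2048
total tiles = 2048^2 = 4194304
pixels per axis = 2048 * 197 = 403456
total pixels = 403456^2 = 162776743936

162776743936 pixels


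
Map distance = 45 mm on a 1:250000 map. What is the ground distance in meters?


ground = 45 mm * 250000 / 1000 = 11250.0 m

11250.0 m


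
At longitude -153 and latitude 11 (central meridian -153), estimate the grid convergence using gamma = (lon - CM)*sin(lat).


gamma = (-153 - -153) * sin(11) = 0 * 0.190809 = 0.0 degrees

0.0 degrees


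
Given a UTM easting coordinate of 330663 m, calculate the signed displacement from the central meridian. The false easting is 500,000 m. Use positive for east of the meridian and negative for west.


displacement = 330663 - 500000 = -169337 m

-169337 m


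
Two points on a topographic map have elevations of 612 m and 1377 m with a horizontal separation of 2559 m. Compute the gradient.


gradient = (1377 - 612) / 2559 = 765 / 2559 = 0.2989

0.2989


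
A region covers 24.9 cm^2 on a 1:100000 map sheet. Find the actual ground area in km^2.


ground_area = 24.9 * (100000/100)^2 = 24900000.0 m^2 = 24.9 km^2

24.9 km^2


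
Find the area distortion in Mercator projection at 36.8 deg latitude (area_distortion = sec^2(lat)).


area_distortion = 1/cos^2(36.8) = 1.56

1.56


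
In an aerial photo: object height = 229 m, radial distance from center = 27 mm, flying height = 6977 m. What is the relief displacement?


d = h * r / H = 229 * 27 / 6977 = 0.89 mm

0.89 mm


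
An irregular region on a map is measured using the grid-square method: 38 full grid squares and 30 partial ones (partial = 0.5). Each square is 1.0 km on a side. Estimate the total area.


effective squares = 38 + 30 * 0.5 = 53.0
area = 53.0 * 1.0 = 53.0 km^2

53.0 km^2


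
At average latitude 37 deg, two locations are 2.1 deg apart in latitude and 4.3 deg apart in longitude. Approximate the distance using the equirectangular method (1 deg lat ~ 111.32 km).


dlat_km = 2.1 * 111.32 = 233.772
dlon_km = 4.3 * 111.32 * cos(37) ≈ 382.288
dist = sqrt(233.772^2 + 382.288^2) ≈ 448.1 km

448.1 km


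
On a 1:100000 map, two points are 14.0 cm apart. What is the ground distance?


ground = 14.0 cm * 100000 / 100 = 14000.0 m = 14.0 km

14.0 km


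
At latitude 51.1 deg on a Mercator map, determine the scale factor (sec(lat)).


SF = 1 / cos(51.1) = 1 / 0.627963 = 1.592

1.592


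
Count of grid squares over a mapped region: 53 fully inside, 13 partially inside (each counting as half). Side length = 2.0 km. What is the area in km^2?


effective squares = 53 + 13 * 0.5 = 59.5
area = 59.5 * 4.0 = 238.0 km^2

238.0 km^2


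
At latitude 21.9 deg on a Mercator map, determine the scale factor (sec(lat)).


SF = 1 / cos(21.9) = 1 / 0.927836 = 1.078

1.078


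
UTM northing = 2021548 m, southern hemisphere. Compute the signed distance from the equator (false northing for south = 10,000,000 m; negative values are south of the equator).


For southern: actual = 2021548 - 10000000 = -7978452 m

-7978452 m


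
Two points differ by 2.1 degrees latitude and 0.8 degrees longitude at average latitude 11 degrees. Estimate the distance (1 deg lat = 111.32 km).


dlat_km = 2.1 * 111.32 = 233.772
dlon_km = 0.8 * 111.32 * cos(11) ≈ 87.42
dist = sqrt(233.772^2 + 87.42^2) ≈ 249.6 km

249.6 km


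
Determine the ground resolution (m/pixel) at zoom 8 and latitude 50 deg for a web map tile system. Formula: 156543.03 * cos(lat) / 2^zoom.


res = 156543.03 * cos(50) / 2^8 = 156543.03 * 0.64278761 / 256 = 393.06 m/pixel

393.06 m/pixel


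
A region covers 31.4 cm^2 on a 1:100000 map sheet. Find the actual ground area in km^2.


ground_area = 31.4 * (100000/100)^2 = 31400000.0 m^2 = 31.4 km^2

31.4 km^2


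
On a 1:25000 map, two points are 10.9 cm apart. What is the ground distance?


ground = 10.9 cm * 25000 / 100 = 2725.0 m = 2.725 km

2.725 km


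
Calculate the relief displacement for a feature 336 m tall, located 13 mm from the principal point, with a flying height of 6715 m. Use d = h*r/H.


d = h * r / H = 336 * 13 / 6715 = 0.65 mm

0.65 mm


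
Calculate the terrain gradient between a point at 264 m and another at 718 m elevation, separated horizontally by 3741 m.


gradient = (718 - 264) / 3741 = 454 / 3741 = 0.1214

0.1214


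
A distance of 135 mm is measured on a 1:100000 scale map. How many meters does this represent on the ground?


ground = 135 mm * 100000 / 1000 = 13500.0 m

13500.0 m


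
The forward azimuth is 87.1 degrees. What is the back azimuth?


back azimuth = (87.1 + 180) mod 360 = 267.1 degrees

267.1 degrees


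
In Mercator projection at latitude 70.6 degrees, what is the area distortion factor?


area_distortion = 1/cos^2(70.6) = 9.064

9.064


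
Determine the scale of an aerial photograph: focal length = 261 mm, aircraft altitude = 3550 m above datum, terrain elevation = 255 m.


scale = f / (H - h) = 261 mm / 3295 m = 261 / 3295000 = 1:12625

1:12625


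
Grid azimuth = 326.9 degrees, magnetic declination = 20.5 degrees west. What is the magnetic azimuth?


magnetic azimuth = grid azimuth - declination (east +ve)
mag_az = 326.9 - -20.5 = 347.4 degrees

347.4 degrees


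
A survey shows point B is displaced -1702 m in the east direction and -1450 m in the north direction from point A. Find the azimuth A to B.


az = atan2(-1702, -1450) = -130.4 deg
adjusted to 0-360: 229.6 degrees

229.6 degrees


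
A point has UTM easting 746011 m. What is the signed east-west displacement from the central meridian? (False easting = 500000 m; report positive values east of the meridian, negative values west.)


displacement = 746011 - 500000 = 246011 m

246011 m


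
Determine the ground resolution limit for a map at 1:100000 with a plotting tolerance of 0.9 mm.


ground = 0.9 mm * 100000 / 1000 = 90.0 m

90.0 m


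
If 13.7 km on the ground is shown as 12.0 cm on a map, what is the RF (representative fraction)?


ground = 13.7 km = 1370000 cm; RF denominator = ground / map = 1370000 / 12.0 ≈ 114167; RF = 1:114167

1:114167


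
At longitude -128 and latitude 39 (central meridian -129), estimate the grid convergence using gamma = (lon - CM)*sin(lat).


gamma = (-128 - -129) * sin(39) = 1 * 0.62932 = 0.629 degrees

0.629 degrees


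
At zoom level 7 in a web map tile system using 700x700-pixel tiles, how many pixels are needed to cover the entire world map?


tiles per axis = 2^7 = 128
total tiles = 128^2 = 16384
pixels per axis = 128 * 700 = 89600
total pixels = 89600^2 = 8028160000

8028160000 pixels


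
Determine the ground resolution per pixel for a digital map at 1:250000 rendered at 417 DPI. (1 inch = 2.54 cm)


pixel_cm = 2.54 / 417 ≈ 0.006091 cm
ground = pixel_cm * 250000 / 100 = 2.54 * 250000 / (417 * 100) = 635000 / 41700 ≈ 15.23 m

15.23 m


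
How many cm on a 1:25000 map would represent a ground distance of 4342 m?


map_cm = 4342 * 100 / 25000 = 17.368 cm ≈ 17.37 cm

17.37 cm


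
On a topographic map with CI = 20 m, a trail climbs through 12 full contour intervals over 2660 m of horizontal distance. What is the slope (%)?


elevation change = 12 * 20 = 240 m
slope = 240 / 2660 * 100 = 9.0%

9.0%


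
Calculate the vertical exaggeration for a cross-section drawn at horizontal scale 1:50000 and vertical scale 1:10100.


VE = horizontal_scale / vertical_scale = 50000 / 10100 ≈ 5.0

5.0x


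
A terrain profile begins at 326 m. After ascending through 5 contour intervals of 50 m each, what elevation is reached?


elevation = 326 + 5 * 50 = 576 m

576 m


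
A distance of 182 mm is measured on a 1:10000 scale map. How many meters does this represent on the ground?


ground = 182 mm * 10000 / 1000 = 1820.0 m

1820.0 m


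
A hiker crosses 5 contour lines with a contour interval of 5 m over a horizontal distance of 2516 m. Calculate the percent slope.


elevation change = 5 * 5 = 25 m
slope = 25 / 2516 * 100 = 1.0%

1.0%


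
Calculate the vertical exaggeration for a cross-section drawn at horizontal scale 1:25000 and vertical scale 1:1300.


VE = horizontal_scale / vertical_scale = 25000 / 1300 ≈ 19.2

19.2x


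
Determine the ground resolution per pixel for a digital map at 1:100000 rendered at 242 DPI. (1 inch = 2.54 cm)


pixel_cm = 2.54 / 242 ≈ 0.010496 cm
ground = pixel_cm * 100000 / 100 = 2.54 * 100000 / (242 * 100) = 254000 / 24200 ≈ 10.5 m

10.5 m


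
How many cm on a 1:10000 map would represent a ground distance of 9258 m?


map_cm = 9258 * 100 / 10000 = 92.58 cm

92.58 cm


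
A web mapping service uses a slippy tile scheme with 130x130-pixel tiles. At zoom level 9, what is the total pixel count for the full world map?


tiles per axis = 2^9 = 512
total tiles = 512^2 = 262144
pixels per axis = 512 * 130 = 66560
total pixels = 66560^2 = 4430233600

4430233600 pixels


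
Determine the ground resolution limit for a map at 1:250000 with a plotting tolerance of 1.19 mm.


ground = 1.19 mm * 250000 / 1000 = 297.5 m

297.5 m


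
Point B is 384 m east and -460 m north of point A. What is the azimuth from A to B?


az = atan2(384, -460) = 140.1 deg
adjusted to 0-360: 140.1 degrees

140.1 degrees


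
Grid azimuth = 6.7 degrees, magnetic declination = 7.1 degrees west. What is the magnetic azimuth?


magnetic azimuth = grid azimuth - declination (east +ve)
mag_az = 6.7 - -7.1 = 13.8 degrees

13.8 degrees


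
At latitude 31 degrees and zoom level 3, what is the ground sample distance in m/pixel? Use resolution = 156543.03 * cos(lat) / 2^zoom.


res = 156543.03 * cos(31) / 2^3 = 156543.03 * 0.8571673 / 8 = 16772.95 m/pixel

16772.95 m/pixel


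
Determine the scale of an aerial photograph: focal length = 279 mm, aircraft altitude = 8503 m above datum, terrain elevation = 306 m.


scale = f / (H - h) = 279 mm / 8197 m = 279 / 8197000 = 1:29380

1:29380


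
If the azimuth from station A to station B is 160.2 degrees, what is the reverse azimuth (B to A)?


back azimuth = (160.2 + 180) mod 360 = 340.2 degrees

340.2 degrees


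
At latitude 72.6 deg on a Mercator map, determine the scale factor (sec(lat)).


SF = 1 / cos(72.6) = 1 / 0.299041 = 3.344

3.344


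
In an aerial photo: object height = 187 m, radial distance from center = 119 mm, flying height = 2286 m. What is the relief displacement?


d = h * r / H = 187 * 119 / 2286 = 9.73 mm

9.73 mm


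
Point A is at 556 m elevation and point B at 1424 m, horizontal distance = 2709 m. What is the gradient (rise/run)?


gradient = (1424 - 556) / 2709 = 868 / 2709 = 0.3204

0.3204


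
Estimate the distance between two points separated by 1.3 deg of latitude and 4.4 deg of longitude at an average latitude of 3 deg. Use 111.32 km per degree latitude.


dlat_km = 1.3 * 111.32 = 144.716
dlon_km = 4.4 * 111.32 * cos(3) ≈ 489.137
dist = sqrt(144.716^2 + 489.137^2) ≈ 510.1 km

510.1 km


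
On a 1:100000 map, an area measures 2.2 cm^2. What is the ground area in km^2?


ground_area = 2.2 * (100000/100)^2 = 2200000.0 m^2 = 2.2 km^2

2.2 km^2


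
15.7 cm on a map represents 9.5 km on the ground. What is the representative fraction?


ground = 9.5 km = 950000 cm; RF denominator = ground / map = 950000 / 15.7 ≈ 60510; RF = 1:60510

1:60510


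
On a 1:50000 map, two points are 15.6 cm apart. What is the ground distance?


ground = 15.6 cm * 50000 / 100 = 7800.0 m = 7.8 km

7.8 km


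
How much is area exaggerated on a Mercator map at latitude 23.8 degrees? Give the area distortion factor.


area_distortion = 1/cos^2(23.8) = 1.195

1.195


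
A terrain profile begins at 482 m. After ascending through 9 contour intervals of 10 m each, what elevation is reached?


elevation = 482 + 9 * 10 = 572 m

572 m


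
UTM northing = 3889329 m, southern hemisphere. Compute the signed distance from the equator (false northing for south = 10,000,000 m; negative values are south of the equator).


For southern: actual = 3889329 - 10000000 = -6110671 m

-6110671 m


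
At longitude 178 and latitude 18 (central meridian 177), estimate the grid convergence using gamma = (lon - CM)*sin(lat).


gamma = (178 - 177) * sin(18) = 1 * 0.309017 = 0.309 degrees

0.309 degrees


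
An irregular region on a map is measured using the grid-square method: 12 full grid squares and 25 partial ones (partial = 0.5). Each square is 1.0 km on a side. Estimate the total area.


effective squares = 12 + 25 * 0.5 = 24.5
area = 24.5 * 1.0 = 24.5 km^2

24.5 km^2


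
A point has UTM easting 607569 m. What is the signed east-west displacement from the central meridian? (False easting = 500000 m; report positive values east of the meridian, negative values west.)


displacement = 607569 - 500000 = 107569 m

107569 m


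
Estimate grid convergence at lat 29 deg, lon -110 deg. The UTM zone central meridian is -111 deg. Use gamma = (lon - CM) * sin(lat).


gamma = (-110 - -111) * sin(29) = 1 * 0.48481 = 0.485 degrees

0.485 degrees


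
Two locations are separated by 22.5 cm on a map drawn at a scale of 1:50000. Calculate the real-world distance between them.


ground = 22.5 cm * 50000 / 100 = 11250.0 m = 11.25 km

11.25 km


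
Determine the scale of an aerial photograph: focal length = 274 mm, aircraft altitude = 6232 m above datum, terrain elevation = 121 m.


scale = f / (H - h) = 274 mm / 6111 m = 274 / 6111000 = 1:22303

1:22303


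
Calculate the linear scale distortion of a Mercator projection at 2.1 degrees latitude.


SF = 1 / cos(2.1) = 1 / 0.999328 = 1.001

1.001


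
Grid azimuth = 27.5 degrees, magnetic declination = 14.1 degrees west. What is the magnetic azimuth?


magnetic azimuth = grid azimuth - declination (east +ve)
mag_az = 27.5 - -14.1 = 41.6 degrees

41.6 degrees


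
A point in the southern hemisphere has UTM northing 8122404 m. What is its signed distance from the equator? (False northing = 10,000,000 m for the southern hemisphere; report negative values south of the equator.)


For southern: actual = 8122404 - 10000000 = -1877596 m

-1877596 m


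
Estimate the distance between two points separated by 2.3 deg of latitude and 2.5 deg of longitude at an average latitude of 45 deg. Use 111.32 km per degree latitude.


dlat_km = 2.3 * 111.32 = 256.036
dlon_km = 2.5 * 111.32 * cos(45) ≈ 196.788
dist = sqrt(256.036^2 + 196.788^2) ≈ 322.9 km

322.9 km


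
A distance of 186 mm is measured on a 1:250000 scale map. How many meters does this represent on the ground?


ground = 186 mm * 250000 / 1000 = 46500.0 m

46500.0 m


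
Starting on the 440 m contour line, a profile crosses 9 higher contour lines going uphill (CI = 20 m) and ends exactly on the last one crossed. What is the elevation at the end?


elevation = 440 + 9 * 20 = 620 m

620 m


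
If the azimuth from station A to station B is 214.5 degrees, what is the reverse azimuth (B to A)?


back azimuth = (214.5 + 180) mod 360 = 34.5 degrees

34.5 degrees


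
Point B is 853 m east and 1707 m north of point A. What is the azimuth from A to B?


az = atan2(853, 1707) = 26.6 deg
adjusted to 0-360: 26.6 degrees

26.6 degrees


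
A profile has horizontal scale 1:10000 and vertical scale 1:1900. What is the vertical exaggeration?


VE = horizontal_scale / vertical_scale = 10000 / 1900 ≈ 5.3

5.3x


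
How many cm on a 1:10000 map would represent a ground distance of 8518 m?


map_cm = 8518 * 100 / 10000 = 85.18 cm

85.18 cm


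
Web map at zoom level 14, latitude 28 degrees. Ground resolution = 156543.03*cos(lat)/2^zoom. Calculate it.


res = 156543.03 * cos(28) / 2^14 = 156543.03 * 0.88294759 / 16384 = 8.44 m/pixel

8.44 m/pixel


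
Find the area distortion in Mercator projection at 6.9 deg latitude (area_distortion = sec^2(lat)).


area_distortion = 1/cos^2(6.9) = 1.015

1.015


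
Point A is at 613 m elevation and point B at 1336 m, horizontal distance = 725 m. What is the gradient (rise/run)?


gradient = (1336 - 613) / 725 = 723 / 725 = 0.9972

0.9972


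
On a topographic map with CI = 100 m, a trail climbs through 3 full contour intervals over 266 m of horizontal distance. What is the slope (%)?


elevation change = 3 * 100 = 300 m
slope = 300 / 266 * 100 = 112.8%

112.8%


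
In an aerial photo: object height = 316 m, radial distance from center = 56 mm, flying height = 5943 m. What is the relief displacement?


d = h * r / H = 316 * 56 / 5943 = 2.98 mm

2.98 mm


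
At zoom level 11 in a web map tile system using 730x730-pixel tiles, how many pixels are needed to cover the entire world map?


tiles per axis = 2^11 = 2048
total tiles = 2048^2 = 4194304
pixels per axis = 2048 * 730 = 1495040
total pixels = 1495040^2 = 2235144601600

2235144601600 pixels


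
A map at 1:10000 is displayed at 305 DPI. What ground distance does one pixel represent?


pixel_cm = 2.54 / 305 ≈ 0.008328 cm
ground = pixel_cm * 10000 / 100 = 2.54 * 10000 / (305 * 100) = 25400 / 30500 ≈ 0.83 m

0.83 m


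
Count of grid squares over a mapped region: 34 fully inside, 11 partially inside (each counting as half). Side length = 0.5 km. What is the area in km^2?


effective squares = 34 + 11 * 0.5 = 39.5
area = 39.5 * 0.25 = 9.875 km^2

9.875 km^2


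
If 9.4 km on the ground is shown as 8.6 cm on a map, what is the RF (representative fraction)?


ground = 9.4 km = 940000 cm; RF denominator = ground / map = 940000 / 8.6 ≈ 109302; RF = 1:109302

1:109302


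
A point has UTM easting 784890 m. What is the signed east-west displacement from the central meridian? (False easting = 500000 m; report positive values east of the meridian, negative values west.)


displacement = 784890 - 500000 = 284890 m

284890 m


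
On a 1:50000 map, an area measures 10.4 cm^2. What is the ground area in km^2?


ground_area = 10.4 * (50000/100)^2 = 2600000.0 m^2 = 2.6 km^2

2.6 km^2


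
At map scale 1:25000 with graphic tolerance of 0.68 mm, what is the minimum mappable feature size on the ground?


ground = 0.68 mm * 25000 / 1000 = 17.0 m

17.0 m


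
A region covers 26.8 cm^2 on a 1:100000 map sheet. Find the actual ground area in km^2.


ground_area = 26.8 * (100000/100)^2 = 26800000.0 m^2 = 26.8 km^2

26.8 km^2


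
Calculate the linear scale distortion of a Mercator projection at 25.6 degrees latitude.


SF = 1 / cos(25.6) = 1 / 0.901833 = 1.109

1.109


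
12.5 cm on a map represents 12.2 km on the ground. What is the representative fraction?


ground = 12.2 km = 1220000 cm; RF denominator = ground / map = 1220000 / 12.5 = 97600; RF = 1:97600

1:97600


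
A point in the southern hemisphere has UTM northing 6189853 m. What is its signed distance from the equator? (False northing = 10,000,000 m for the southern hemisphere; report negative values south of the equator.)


For southern: actual = 6189853 - 10000000 = -3810147 m

-3810147 m


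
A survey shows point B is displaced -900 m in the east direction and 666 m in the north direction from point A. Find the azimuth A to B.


az = atan2(-900, 666) = -53.5 deg
adjusted to 0-360: 306.5 degrees

306.5 degrees


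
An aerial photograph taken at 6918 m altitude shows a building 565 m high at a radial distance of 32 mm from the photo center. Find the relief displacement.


d = h * r / H = 565 * 32 / 6918 = 2.61 mm

2.61 mm


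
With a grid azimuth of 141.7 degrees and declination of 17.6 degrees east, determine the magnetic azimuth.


magnetic azimuth = grid azimuth - declination (east +ve)
mag_az = 141.7 - 17.6 = 124.1 degrees

124.1 degrees


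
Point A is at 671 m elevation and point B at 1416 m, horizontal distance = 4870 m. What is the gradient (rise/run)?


gradient = (1416 - 671) / 4870 = 745 / 4870 = 0.153

0.153


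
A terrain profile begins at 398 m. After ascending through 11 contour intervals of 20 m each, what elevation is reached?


elevation = 398 + 11 * 20 = 618 m

618 m


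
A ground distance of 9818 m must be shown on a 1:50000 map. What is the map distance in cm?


map_cm = 9818 * 100 / 50000 = 19.636 cm ≈ 19.64 cm

19.64 cm


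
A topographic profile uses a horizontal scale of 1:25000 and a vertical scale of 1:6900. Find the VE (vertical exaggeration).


VE = horizontal_scale / vertical_scale = 25000 / 6900 ≈ 3.6

3.6x


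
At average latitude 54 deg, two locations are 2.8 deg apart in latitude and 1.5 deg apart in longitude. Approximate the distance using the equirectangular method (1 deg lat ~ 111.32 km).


dlat_km = 2.8 * 111.32 = 311.696
dlon_km = 1.5 * 111.32 * cos(54) ≈ 98.148
dist = sqrt(311.696^2 + 98.148^2) ≈ 326.8 km

326.8 km


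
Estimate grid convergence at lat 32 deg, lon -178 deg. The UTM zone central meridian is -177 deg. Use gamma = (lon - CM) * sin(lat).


gamma = (-178 - -177) * sin(32) = -1 * 0.529919 = -0.53 degrees

-0.53 degrees


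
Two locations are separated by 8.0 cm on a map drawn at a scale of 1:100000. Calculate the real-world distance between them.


ground = 8.0 cm * 100000 / 100 = 8000.0 m = 8.0 km

8.0 km


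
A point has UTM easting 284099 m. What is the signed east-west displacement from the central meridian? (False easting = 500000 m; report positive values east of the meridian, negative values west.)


displacement = 284099 - 500000 = -215901 m

-215901 m


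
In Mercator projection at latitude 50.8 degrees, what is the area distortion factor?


area_distortion = 1/cos^2(50.8) = 2.503

2.503


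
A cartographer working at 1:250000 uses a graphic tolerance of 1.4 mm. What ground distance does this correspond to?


ground = 1.4 mm * 250000 / 1000 = 350.0 m

350.0 m


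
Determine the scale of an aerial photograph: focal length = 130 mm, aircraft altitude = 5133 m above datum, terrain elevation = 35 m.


scale = f / (H - h) = 130 mm / 5098 m = 130 / 5098000 = 1:39215

1:39215


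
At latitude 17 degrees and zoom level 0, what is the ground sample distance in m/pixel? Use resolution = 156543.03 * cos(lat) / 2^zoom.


res = 156543.03 * cos(17) / 2^0 = 156543.03 * 0.95630476 / 1 = 149702.84 m/pixel

149702.84 m/pixel


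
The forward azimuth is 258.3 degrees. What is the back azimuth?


back azimuth = (258.3 + 180) mod 360 = 78.3 degrees

78.3 degrees


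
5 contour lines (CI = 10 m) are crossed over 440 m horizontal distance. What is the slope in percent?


elevation change = 5 * 10 = 50 m
slope = 50 / 440 * 100 = 11.4%

11.4%


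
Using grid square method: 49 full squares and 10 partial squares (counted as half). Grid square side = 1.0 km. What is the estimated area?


effective squares = 49 + 10 * 0.5 = 54.0
area = 54.0 * 1.0 = 54.0 km^2

54.0 km^2


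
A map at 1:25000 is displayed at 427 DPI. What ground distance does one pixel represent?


pixel_cm = 2.54 / 427 ≈ 0.005948 cm
ground = pixel_cm * 25000 / 100 = 2.54 * 25000 / (427 * 100) = 63500 / 42700 ≈ 1.49 m

1.49 m


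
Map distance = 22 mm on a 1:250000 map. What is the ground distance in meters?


ground = 22 mm * 250000 / 1000 = 5500.0 m

5500.0 m


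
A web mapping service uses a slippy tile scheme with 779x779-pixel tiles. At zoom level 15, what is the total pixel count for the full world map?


tiles per axis = 2^15 = 32768
total tiles = 32768^2 = 1073741824
pixels per axis = 32768 * 779 = 25526272
total pixels = 25526272^2 = 651590562217984

651590562217984 pixels


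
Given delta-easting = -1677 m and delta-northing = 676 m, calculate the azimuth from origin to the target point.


az = atan2(-1677, 676) = -68.0 deg
adjusted to 0-360: 292.0 degrees

292.0 degrees


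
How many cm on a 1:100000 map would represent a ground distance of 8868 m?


map_cm = 8868 * 100 / 100000 = 8.868 cm ≈ 8.87 cm

8.87 cm


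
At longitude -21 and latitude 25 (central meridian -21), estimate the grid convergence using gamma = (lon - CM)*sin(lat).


gamma = (-21 - -21) * sin(25) = 0 * 0.422618 = 0.0 degrees

0.0 degrees


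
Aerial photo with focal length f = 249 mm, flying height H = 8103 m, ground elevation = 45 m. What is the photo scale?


scale = f / (H - h) = 249 mm / 8058 m = 249 / 8058000 = 1:32361

1:32361


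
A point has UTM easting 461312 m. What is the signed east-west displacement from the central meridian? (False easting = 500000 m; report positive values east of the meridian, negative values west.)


displacement = 461312 - 500000 = -38688 m

-38688 m


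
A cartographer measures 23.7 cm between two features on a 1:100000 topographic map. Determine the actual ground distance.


ground = 23.7 cm * 100000 / 100 = 23700.0 m = 23.7 km

23.7 km


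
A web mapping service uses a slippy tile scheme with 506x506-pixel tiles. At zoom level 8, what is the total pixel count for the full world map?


tiles per axis = 2^8 = 256
total tiles = 256^2 = 65536
pixels per axis = 256 * 506 = 129536
total pixels = 129536^2 = 16779575296

16779575296 pixels


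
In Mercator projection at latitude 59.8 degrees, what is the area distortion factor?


area_distortion = 1/cos^2(59.8) = 3.952

3.952


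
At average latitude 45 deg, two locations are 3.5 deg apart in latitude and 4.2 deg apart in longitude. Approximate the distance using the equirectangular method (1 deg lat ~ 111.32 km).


dlat_km = 3.5 * 111.32 = 389.62
dlon_km = 4.2 * 111.32 * cos(45) ≈ 330.604
dist = sqrt(389.62^2 + 330.604^2) ≈ 511.0 km

511.0 km


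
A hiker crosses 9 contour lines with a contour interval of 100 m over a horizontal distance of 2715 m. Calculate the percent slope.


elevation change = 9 * 100 = 900 m
slope = 900 / 2715 * 100 = 33.1%

33.1%


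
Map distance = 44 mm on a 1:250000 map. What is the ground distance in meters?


ground = 44 mm * 250000 / 1000 = 11000.0 m

11000.0 m


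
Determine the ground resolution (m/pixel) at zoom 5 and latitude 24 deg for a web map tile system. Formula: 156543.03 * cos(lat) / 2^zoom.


res = 156543.03 * cos(24) / 2^5 = 156543.03 * 0.91354546 / 32 = 4469.04 m/pixel

4469.04 m/pixel


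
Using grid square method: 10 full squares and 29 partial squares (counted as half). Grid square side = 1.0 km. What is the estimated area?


effective squares = 10 + 29 * 0.5 = 24.5
area = 24.5 * 1.0 = 24.5 km^2

24.5 km^2


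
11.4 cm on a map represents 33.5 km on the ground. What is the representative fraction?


ground = 33.5 km = 3350000 cm; RF denominator = ground / map = 3350000 / 11.4 ≈ 293860; RF = 1:293860

1:293860


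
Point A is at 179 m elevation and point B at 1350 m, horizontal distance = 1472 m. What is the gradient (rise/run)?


gradient = (1350 - 179) / 1472 = 1171 / 1472 = 0.7955

0.7955


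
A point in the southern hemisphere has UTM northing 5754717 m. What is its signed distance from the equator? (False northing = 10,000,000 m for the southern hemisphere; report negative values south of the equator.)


For southern: actual = 5754717 - 10000000 = -4245283 m

-4245283 m


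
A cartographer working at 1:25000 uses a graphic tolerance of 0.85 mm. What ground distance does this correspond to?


ground = 0.85 mm * 25000 / 1000 = 21.25 m

21.25 m


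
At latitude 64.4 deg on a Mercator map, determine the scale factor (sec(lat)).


SF = 1 / cos(64.4) = 1 / 0.432086 = 2.314

2.314


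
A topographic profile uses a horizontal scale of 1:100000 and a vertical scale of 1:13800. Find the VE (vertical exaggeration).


VE = horizontal_scale / vertical_scale = 100000 / 13800 ≈ 7.2

7.2x


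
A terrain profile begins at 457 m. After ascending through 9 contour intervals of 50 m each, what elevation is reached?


elevation = 457 + 9 * 50 = 907 m

907 m


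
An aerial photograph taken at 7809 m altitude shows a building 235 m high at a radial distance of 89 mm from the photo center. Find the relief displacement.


d = h * r / H = 235 * 89 / 7809 = 2.68 mm

2.68 mm


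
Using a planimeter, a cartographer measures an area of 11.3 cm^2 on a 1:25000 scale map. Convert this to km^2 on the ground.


ground_area = 11.3 * (25000/100)^2 = 706250.0 m^2 = 0.70625 km^2 ≈ 0.706 km^2

0.706 km^2


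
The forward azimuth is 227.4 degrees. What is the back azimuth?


back azimuth = (227.4 + 180) mod 360 = 47.4 degrees

47.4 degrees


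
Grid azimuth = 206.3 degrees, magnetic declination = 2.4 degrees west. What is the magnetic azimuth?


magnetic azimuth = grid azimuth - declination (east +ve)
mag_az = 206.3 - -2.4 = 208.7 degrees

208.7 degrees


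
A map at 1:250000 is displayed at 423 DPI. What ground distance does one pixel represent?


pixel_cm = 2.54 / 423 ≈ 0.006005 cm
ground = pixel_cm * 250000 / 100 = 2.54 * 250000 / (423 * 100) = 635000 / 42300 ≈ 15.01 m

15.01 m


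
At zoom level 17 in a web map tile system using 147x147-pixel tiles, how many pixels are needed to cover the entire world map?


tiles per axis = 2^17 = 131072
total tiles = 131072^2 = 17179869184
pixels per axis = 131072 * 147 = 19267584
total pixels = 19267584^2 = 371239793197056

371239793197056 pixels


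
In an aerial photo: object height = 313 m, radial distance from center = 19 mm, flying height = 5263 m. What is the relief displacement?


d = h * r / H = 313 * 19 / 5263 = 1.13 mm

1.13 mm


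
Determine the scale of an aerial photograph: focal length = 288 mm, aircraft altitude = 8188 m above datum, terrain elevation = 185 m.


scale = f / (H - h) = 288 mm / 8003 m = 288 / 8003000 = 1:27788

1:27788


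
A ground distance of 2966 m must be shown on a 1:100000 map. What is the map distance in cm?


map_cm = 2966 * 100 / 100000 = 2.966 cm ≈ 2.97 cm

2.97 cm


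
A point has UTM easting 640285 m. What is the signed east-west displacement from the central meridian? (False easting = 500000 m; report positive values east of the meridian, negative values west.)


displacement = 640285 - 500000 = 140285 m

140285 m


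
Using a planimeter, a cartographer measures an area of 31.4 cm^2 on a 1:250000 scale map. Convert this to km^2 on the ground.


ground_area = 31.4 * (250000/100)^2 = 196250000.0 m^2 = 196.25 km^2

196.25 km^2


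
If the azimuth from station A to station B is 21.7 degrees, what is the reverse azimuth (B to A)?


back azimuth = (21.7 + 180) mod 360 = 201.7 degrees

201.7 degrees


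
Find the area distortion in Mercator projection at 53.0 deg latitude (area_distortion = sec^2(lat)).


area_distortion = 1/cos^2(53.0) = 2.761

2.761


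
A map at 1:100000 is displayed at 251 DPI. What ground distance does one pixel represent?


pixel_cm = 2.54 / 251 ≈ 0.01012 cm
ground = pixel_cm * 100000 / 100 = 2.54 * 100000 / (251 * 100) = 254000 / 25100 ≈ 10.12 m

10.12 m


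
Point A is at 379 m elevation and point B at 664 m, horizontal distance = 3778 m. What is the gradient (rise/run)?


gradient = (664 - 379) / 3778 = 285 / 3778 = 0.0754

0.0754


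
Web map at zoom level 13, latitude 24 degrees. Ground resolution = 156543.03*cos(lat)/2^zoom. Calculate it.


res = 156543.03 * cos(24) / 2^13 = 156543.03 * 0.91354546 / 8192 = 17.46 m/pixel

17.46 m/pixel


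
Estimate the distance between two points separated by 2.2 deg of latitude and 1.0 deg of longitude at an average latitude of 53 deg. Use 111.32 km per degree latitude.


dlat_km = 2.2 * 111.32 = 244.904
dlon_km = 1.0 * 111.32 * cos(53) ≈ 66.994
dist = sqrt(244.904^2 + 66.994^2) ≈ 253.9 km

253.9 km


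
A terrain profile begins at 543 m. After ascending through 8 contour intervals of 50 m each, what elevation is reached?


elevation = 543 + 8 * 50 = 943 m

943 m


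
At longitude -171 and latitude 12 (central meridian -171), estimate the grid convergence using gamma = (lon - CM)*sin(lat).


gamma = (-171 - -171) * sin(12) = 0 * 0.207912 = 0.0 degrees

0.0 degrees


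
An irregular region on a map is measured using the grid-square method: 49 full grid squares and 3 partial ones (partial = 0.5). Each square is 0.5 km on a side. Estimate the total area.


effective squares = 49 + 3 * 0.5 = 50.5
area = 50.5 * 0.25 = 12.625 km^2

12.625 km^2


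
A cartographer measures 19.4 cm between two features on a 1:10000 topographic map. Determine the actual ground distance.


ground = 19.4 cm * 10000 / 100 = 1940.0 m = 1.94 km

1.94 km


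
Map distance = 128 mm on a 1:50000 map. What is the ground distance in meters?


ground = 128 mm * 50000 / 1000 = 6400.0 m

6400.0 m


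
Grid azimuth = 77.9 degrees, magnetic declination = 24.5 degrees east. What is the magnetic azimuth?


magnetic azimuth = grid azimuth - declination (east +ve)
mag_az = 77.9 - 24.5 = 53.4 degrees

53.4 degrees


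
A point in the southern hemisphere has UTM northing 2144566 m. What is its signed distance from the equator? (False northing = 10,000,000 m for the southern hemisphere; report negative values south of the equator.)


For southern: actual = 2144566 - 10000000 = -7855434 m

-7855434 m


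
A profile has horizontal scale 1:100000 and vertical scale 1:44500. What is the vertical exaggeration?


VE = horizontal_scale / vertical_scale = 100000 / 44500 ≈ 2.2

2.2x


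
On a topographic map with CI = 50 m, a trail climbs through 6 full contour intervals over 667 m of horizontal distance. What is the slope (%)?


elevation change = 6 * 50 = 300 m
slope = 300 / 667 * 100 = 45.0%

45.0%


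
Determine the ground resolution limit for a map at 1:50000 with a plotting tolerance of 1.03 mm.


ground = 1.03 mm * 50000 / 1000 = 51.5 m

51.5 m


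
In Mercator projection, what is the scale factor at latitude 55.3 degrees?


SF = 1 / cos(55.3) = 1 / 0.56928 = 1.757

1.757


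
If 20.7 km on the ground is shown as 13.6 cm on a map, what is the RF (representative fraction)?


ground = 20.7 km = 2070000 cm; RF denominator = ground / map = 2070000 / 13.6 ≈ 152206; RF = 1:152206

1:152206


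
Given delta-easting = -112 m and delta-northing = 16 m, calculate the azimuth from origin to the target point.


az = atan2(-112, 16) = -81.9 deg
adjusted to 0-360: 278.1 degrees

278.1 degrees


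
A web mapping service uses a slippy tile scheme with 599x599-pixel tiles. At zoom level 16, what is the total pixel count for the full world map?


tiles per axis = 2^16 = 65536
total tiles = 65536^2 = 4294967296
pixels per axis = 65536 * 599 = 39256064
total pixels = 39256064^2 = 1541038560772096

1541038560772096 pixels


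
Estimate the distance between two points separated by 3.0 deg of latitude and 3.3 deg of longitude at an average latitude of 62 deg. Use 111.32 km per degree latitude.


dlat_km = 3.0 * 111.32 = 333.96
dlon_km = 3.3 * 111.32 * cos(62) ≈ 172.463
dist = sqrt(333.96^2 + 172.463^2) ≈ 375.9 km

375.9 km


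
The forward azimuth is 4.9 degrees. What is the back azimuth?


back azimuth = (4.9 + 180) mod 360 = 184.9 degrees

184.9 degrees


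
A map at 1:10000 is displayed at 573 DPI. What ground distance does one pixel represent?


pixel_cm = 2.54 / 573 ≈ 0.004433 cm
ground = pixel_cm * 10000 / 100 = 2.54 * 10000 / (573 * 100) = 25400 / 57300 ≈ 0.44 m

0.44 m


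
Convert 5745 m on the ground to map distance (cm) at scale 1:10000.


map_cm = 5745 * 100 / 10000 = 57.45 cm

57.45 cm


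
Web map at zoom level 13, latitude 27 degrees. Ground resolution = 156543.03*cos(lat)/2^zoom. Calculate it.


res = 156543.03 * cos(27) / 2^13 = 156543.03 * 0.89100652 / 8192 = 17.03 m/pixel

17.03 m/pixel


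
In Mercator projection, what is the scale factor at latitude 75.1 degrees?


SF = 1 / cos(75.1) = 1 / 0.257133 = 3.889

3.889


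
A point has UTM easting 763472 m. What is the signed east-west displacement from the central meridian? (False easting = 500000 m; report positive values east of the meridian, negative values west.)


displacement = 763472 - 500000 = 263472 m

263472 m


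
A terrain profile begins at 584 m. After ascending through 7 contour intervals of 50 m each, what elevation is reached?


elevation = 584 + 7 * 50 = 934 m

934 m


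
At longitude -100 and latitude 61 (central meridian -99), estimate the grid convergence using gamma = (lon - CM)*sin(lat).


gamma = (-100 - -99) * sin(61) = -1 * 0.87462 = -0.875 degrees

-0.875 degrees


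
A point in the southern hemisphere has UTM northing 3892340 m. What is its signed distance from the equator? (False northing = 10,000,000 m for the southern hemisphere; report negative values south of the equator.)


For southern: actual = 3892340 - 10000000 = -6107660 m

-6107660 m


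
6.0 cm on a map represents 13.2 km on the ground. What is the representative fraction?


ground = 13.2 km = 1320000 cm; RF denominator = ground / map = 1320000 / 6.0 = 220000; RF = 1:220000

1:220000


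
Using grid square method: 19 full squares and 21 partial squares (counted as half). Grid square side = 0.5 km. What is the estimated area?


effective squares = 19 + 21 * 0.5 = 29.5
area = 29.5 * 0.25 = 7.375 km^2

7.375 km^2


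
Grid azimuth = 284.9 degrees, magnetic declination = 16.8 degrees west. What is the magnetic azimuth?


magnetic azimuth = grid azimuth - declination (east +ve)
mag_az = 284.9 - -16.8 = 301.7 degrees

301.7 degrees


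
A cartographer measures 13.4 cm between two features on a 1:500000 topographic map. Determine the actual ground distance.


ground = 13.4 cm * 500000 / 100 = 67000.0 m = 67.0 km

67.0 km


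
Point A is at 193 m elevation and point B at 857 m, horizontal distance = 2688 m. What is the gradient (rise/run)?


gradient = (857 - 193) / 2688 = 664 / 2688 = 0.247

0.247


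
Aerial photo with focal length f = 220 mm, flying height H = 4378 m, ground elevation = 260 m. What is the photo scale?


scale = f / (H - h) = 220 mm / 4118 m = 220 / 4118000 = 1:18718

1:18718


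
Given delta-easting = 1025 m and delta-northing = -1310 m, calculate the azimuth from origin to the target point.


az = atan2(1025, -1310) = 142.0 deg
adjusted to 0-360: 142.0 degrees

142.0 degrees


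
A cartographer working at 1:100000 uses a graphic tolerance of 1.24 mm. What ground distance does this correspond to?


ground = 1.24 mm * 100000 / 1000 = 124.0 m

124.0 m


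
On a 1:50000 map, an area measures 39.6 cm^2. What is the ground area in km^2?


ground_area = 39.6 * (50000/100)^2 = 9900000.0 m^2 = 9.9 km^2

9.9 km^2


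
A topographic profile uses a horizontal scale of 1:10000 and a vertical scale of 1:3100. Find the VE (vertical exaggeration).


VE = horizontal_scale / vertical_scale = 10000 / 3100 ≈ 3.2

3.2x


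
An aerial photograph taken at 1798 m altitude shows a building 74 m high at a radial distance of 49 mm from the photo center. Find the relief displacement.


d = h * r / H = 74 * 49 / 1798 = 2.02 mm

2.02 mm


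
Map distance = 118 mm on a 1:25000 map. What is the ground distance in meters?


ground = 118 mm * 25000 / 1000 = 2950.0 m

2950.0 m


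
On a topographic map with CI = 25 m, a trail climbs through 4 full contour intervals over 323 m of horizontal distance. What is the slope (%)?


elevation change = 4 * 25 = 100 m
slope = 100 / 323 * 100 = 31.0%

31.0%
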